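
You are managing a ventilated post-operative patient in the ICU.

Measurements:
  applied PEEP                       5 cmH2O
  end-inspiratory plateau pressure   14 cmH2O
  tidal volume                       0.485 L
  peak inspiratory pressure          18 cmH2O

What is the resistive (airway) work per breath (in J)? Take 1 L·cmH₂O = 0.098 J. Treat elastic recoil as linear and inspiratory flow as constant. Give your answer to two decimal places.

0.19

With constant inspiratory flow the resistive pressure is constant at PIP − Pplat = 18 − 14 = 4.0 cmH2O, so resistive work = 4.0 × 0.485 = 1.94 L·cmH2O.
× 0.098 J/(L·cmH2O) → 0.1901 J.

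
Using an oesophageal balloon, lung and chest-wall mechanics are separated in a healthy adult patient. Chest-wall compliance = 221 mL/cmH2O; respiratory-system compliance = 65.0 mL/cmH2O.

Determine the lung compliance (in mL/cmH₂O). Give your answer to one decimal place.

1/CL = 1/Crs − 1/Ccw.
1/CL = 1/65.0 − 1/221 = 0.01086.
CL = 92.081 mL/cmH2O.

92.1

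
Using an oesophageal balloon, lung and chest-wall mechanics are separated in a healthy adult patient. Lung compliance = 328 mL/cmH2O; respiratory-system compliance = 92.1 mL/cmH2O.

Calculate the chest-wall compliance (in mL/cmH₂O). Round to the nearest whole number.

128

1/Ccw = 1/Crs − 1/CL.
1/Ccw = 1/92.1 − 1/328 = 0.007809.
Ccw = 128.06 mL/cmH2O.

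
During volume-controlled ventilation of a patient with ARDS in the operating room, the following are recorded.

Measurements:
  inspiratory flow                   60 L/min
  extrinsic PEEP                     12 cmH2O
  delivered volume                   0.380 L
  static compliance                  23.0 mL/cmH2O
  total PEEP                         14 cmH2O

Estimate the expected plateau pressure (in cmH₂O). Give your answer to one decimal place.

30.5

End-expiratory occlusion gives total PEEP = 14 cmH2O (intrinsic PEEP = 14 − 12 = 2). Use total PEEP for the elastic gradient.
Pplat = PEEPtotal + Vt / Cstat = 14 + 380 / 23.0 = 14 + 16.522 = 30.522 cmH2O.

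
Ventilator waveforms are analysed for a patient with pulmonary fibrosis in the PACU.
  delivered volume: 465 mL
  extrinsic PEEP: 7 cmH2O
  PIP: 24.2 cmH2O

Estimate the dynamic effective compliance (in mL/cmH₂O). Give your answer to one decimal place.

27.0

Dynamic compliance = Vt / (PIP − PEEP) = 465 / (24.2 − 7) = 465 / 17.2 = 27.035 mL/cmH2O.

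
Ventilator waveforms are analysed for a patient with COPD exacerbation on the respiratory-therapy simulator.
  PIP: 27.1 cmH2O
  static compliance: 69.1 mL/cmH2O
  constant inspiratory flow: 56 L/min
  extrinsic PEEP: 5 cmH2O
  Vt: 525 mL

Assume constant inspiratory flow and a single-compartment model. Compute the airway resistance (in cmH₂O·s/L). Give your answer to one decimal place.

Flow: 56 L/min ÷ 60 = 0.9333 L/s.
Equation of motion (constant flow): PIP = Vt/C + R·V̇ + PEEP.
R·V̇ = PIP − Vt/C − PEEP = 27.1 − 525/69.1 − 5 = 27.1 − 7.598 − 5 = 14.502 cmH2O.
R = 14.502 / 0.9333 = 15.538 cmH2O·s/L.

15.5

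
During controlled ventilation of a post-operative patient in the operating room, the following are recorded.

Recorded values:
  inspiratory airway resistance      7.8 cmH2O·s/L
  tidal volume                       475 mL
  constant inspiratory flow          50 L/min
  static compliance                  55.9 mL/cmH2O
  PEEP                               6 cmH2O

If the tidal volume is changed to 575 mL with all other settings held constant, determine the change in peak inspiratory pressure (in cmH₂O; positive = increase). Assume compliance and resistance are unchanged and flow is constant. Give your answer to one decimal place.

PIP = Vt/C + R·V̇ + PEEP (constant-flow equation of motion).
Only the elastic term changes: ΔPIP = ΔVt / C = (575 − 475) / 55.9 = 1.789 cmH2O.

1.8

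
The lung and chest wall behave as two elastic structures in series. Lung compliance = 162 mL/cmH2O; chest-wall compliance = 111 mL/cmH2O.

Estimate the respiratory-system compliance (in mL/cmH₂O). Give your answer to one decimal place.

65.9

Lung and chest wall are elastances in series: 1/Crs = 1/CL + 1/Ccw.
1/Crs = 1/162 + 1/111 = 0.01518.
Crs = 65.876 mL/cmH2O.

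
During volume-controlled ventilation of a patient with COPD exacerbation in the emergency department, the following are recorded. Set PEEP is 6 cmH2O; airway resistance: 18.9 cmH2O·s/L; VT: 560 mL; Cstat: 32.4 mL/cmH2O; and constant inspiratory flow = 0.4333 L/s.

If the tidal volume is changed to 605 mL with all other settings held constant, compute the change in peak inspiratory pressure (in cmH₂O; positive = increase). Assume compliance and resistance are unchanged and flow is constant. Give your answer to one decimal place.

PIP = Vt/C + R·V̇ + PEEP (constant-flow equation of motion).
Only the elastic term changes: ΔPIP = ΔVt / C = (605 − 560) / 32.4 = 1.389 cmH2O.

1.4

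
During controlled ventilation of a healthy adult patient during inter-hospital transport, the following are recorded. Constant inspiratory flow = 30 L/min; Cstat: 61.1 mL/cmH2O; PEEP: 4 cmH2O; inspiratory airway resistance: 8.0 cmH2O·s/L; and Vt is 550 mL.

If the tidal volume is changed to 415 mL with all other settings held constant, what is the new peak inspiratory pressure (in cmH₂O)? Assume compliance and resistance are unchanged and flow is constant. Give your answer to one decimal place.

Flow: 30 L/min ÷ 60 = 0.5 L/s.
PIP = Vt/C + R·V̇ + PEEP (constant-flow equation of motion).
Only the elastic term changes: ΔPIP = ΔVt / C = (415 − 550) / 61.1 = -2.209 cmH2O.
Original PIP = 550/61.1 + 8.0×0.5 + 4 = 17.002 cmH2O; new PIP = 17.002 + (-2.209) = 14.793 cmH2O.

14.8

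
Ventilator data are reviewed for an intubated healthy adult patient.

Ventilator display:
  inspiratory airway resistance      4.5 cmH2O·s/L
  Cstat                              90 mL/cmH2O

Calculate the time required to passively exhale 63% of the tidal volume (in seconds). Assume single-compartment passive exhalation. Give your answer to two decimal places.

0.40

τ = R × C = 4.5 × 90 mL/cmH2O = 4.5 × 0.090 L/cmH2O = 0.405 s.
Exhaled fraction f = 1 − e^(−t/τ) → t = −τ·ln(1 − f) = −0.405·ln(0.37) = 0.4027 s.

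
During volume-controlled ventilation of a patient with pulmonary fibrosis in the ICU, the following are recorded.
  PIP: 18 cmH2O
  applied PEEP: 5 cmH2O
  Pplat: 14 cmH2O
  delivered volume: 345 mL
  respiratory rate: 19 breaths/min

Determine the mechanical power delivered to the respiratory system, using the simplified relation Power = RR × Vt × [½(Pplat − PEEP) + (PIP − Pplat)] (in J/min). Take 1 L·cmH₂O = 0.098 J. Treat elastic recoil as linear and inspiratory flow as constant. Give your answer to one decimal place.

Per-breath work = Vt × [½(Pplat−PEEP) + (PIP−Pplat)] = 0.345 × [0.5×9.0 + 4.0] = 0.345 × 8.5 = 2.933 L·cmH2O.
Power = 19 × 2.933 = 55.727 L·cmH2O/min.
× 0.098 J/(L·cmH2O) → 5.461 J/min.

5.5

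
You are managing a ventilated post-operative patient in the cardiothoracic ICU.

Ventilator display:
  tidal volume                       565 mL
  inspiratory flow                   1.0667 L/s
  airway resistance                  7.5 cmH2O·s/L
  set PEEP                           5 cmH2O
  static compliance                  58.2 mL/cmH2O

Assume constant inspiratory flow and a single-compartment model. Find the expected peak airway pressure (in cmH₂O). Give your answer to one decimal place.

Equation of motion (constant flow): PIP = Vt/C + R·V̇ + PEEP.
PIP = 565/58.2 + 7.5×1.0667 + 5 = 9.708 + 8.0 + 5 = 22.708 cmH2O.

22.7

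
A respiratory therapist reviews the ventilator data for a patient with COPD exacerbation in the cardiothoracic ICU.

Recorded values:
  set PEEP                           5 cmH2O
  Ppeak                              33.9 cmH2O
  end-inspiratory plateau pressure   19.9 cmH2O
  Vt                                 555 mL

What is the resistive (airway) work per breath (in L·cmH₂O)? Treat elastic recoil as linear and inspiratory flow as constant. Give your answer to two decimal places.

7.77

With constant inspiratory flow the resistive pressure is constant at PIP − Pplat = 33.9 − 19.9 = 14.0 cmH2O, so resistive work = 14.0 × 0.555 = 7.77 L·cmH2O.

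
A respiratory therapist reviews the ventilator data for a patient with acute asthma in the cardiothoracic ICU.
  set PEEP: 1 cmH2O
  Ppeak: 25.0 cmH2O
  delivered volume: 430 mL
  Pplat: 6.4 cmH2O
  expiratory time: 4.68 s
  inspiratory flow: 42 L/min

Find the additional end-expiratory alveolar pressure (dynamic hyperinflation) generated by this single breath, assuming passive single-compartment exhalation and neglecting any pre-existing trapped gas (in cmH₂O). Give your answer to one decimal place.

0.6

Flow: 42 L/min ÷ 60 = 0.7 L/s.
R = (PIP − Pplat)/V̇ = (25.0 − 6.4) / 0.7 = 18.6/0.7 = 26.571 cmH2O·s/L.
C = Vt/(Pplat − PEEP) = 430.0 / (6.4 − 1) = 430.0/5.4 = 79.63 mL/cmH2O.
τ = R × C = 26.571 × 0.07963 L/cmH2O = 2.116 s.
Fraction remaining = e^(−Te/τ) = e^(−4.68/2.116) = 0.1095; trapped volume = 430.0 × 0.1095 = 47.085 mL.
Additional alveolar pressure from trapping ≈ V_trapped / C = 47.085 / 79.63 = 0.5913 cmH2O.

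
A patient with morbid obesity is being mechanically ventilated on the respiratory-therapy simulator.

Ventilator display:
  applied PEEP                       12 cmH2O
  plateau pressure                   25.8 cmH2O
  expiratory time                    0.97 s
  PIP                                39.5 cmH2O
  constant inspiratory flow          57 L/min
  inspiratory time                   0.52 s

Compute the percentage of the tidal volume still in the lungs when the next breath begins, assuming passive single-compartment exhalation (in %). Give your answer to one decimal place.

15.3

Flow: 57 L/min ÷ 60 = 0.95 L/s.
Vt = flow × Ti = 0.95 L/s × 0.52 s × 1000 mL/L = 494.0 mL.
R = (PIP − Pplat)/V̇ = (39.5 − 25.8) / 0.95 = 13.7/0.95 = 14.421 cmH2O·s/L.
C = Vt/(Pplat − PEEP) = 494.0 / (25.8 − 12) = 494.0/13.8 = 35.797 mL/cmH2O.
τ = R × C = 14.421 × 0.0358 L/cmH2O = 0.5163 s.
Fraction remaining at end-expiration = e^(−Te/τ) = e^(−0.97/0.5163) = 0.1528 → 15.28%.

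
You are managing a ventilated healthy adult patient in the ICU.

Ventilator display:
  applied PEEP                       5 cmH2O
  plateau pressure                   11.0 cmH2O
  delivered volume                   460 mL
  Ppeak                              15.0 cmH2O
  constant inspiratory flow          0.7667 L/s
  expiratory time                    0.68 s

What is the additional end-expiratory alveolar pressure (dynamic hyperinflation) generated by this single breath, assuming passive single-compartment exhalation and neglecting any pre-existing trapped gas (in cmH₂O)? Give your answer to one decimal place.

1.1

R = (PIP − Pplat)/V̇ = (15.0 − 11.0) / 0.7667 = 4.0/0.7667 = 5.217 cmH2O·s/L.
C = Vt/(Pplat − PEEP) = 460.0 / (11.0 − 5) = 460.0/6.0 = 76.667 mL/cmH2O.
τ = R × C = 5.217 × 0.07667 L/cmH2O = 0.4 s.
Fraction remaining = e^(−Te/τ) = e^(−0.68/0.4) = 0.1827; trapped volume = 460.0 × 0.1827 = 84.042 mL.
Additional alveolar pressure from trapping ≈ V_trapped / C = 84.042 / 76.667 = 1.096 cmH2O.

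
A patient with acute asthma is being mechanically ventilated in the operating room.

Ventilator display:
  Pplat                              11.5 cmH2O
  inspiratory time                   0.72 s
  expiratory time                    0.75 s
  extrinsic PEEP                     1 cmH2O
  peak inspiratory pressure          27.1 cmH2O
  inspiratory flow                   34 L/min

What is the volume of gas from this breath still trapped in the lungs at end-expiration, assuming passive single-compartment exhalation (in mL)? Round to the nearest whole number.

202

Flow: 34 L/min ÷ 60 = 0.5667 L/s.
Vt = flow × Ti = 0.5667 L/s × 0.72 s × 1000 mL/L = 408.02 mL.
R = (PIP − Pplat)/V̇ = (27.1 − 11.5) / 0.5667 = 15.6/0.5667 = 27.528 cmH2O·s/L.
C = Vt/(Pplat − PEEP) = 408.02 / (11.5 − 1) = 408.02/10.5 = 38.859 mL/cmH2O.
τ = R × C = 27.528 × 0.03886 L/cmH2O = 1.07 s.
Fraction remaining = e^(−Te/τ) = e^(−0.75/1.07) = 0.4961.
Trapped volume = 408.02 × 0.4961 = 202.42 mL.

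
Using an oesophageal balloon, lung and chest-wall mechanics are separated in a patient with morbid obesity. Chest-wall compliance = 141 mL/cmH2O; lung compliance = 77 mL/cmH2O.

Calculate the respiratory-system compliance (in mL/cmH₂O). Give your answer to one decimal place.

49.8

Lung and chest wall are elastances in series: 1/Crs = 1/CL + 1/Ccw.
1/Crs = 1/77 + 1/141 = 0.02008.
Crs = 49.801 mL/cmH2O.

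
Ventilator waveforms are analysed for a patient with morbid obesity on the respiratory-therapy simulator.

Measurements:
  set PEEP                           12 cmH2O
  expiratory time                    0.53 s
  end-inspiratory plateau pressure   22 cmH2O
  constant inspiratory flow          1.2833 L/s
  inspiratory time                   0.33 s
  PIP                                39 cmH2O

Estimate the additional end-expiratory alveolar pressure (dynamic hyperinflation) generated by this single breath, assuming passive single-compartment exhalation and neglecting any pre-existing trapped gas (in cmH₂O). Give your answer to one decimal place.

3.9

Vt = flow × Ti = 1.2833 L/s × 0.33 s × 1000 mL/L = 423.49 mL.
R = (PIP − Pplat)/V̇ = (39 − 22) / 1.2833 = 17.0/1.2833 = 13.247 cmH2O·s/L.
C = Vt/(Pplat − PEEP) = 423.49 / (22 − 12) = 423.49/10.0 = 42.349 mL/cmH2O.
τ = R × C = 13.247 × 0.04235 L/cmH2O = 0.561 s.
Fraction remaining = e^(−Te/τ) = e^(−0.53/0.561) = 0.3888; trapped volume = 423.49 × 0.3888 = 164.65 mL.
Additional alveolar pressure from trapping ≈ V_trapped / C = 164.65 / 42.349 = 3.888 cmH2O.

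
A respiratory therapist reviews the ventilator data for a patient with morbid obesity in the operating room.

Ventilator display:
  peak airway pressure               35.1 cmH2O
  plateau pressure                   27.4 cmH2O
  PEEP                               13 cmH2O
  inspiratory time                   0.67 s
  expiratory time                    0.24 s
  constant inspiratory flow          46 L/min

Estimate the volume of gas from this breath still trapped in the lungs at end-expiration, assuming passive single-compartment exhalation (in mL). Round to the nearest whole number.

263

Flow: 46 L/min ÷ 60 = 0.7667 L/s.
Vt = flow × Ti = 0.7667 L/s × 0.67 s × 1000 mL/L = 513.69 mL.
R = (PIP − Pplat)/V̇ = (35.1 − 27.4) / 0.7667 = 7.7/0.7667 = 10.043 cmH2O·s/L.
C = Vt/(Pplat − PEEP) = 513.69 / (27.4 − 13) = 513.69/14.4 = 35.673 mL/cmH2O.
τ = R × C = 10.043 × 0.03567 L/cmH2O = 0.3582 s.
Fraction remaining = e^(−Te/τ) = e^(−0.24/0.3582) = 0.5117.
Trapped volume = 513.69 × 0.5117 = 262.86 mL.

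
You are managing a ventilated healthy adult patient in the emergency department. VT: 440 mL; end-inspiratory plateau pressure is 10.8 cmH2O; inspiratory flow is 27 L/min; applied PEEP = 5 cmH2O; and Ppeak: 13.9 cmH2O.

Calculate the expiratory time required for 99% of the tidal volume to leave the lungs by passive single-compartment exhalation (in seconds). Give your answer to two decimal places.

Flow: 27 L/min ÷ 60 = 0.45 L/s.
R = (PIP − Pplat)/V̇ = (13.9 − 10.8) / 0.45 = 3.1/0.45 = 6.889 cmH2O·s/L.
C = Vt/(Pplat − PEEP) = 440.0 / (10.8 − 5) = 440.0/5.8 = 75.862 mL/cmH2O.
τ = R × C = 6.889 × 0.07586 L/cmH2O = 0.5226 s.
t = −τ·ln(1 − 0.99) = −0.5226·ln(0.01) = 2.407 s.

2.41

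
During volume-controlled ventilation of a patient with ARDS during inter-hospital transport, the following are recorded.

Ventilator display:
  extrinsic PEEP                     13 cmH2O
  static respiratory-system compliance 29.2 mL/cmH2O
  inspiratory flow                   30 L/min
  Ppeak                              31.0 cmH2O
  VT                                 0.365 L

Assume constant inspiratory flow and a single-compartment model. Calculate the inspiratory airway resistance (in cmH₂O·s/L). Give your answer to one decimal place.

Flow: 30 L/min ÷ 60 = 0.5 L/s.
Equation of motion (constant flow): PIP = Vt/C + R·V̇ + PEEP.
R·V̇ = PIP − Vt/C − PEEP = 31.0 − 365/29.2 − 13 = 31.0 − 12.5 − 13 = 5.5 cmH2O.
R = 5.5 / 0.5 = 11.0 cmH2O·s/L.

11.0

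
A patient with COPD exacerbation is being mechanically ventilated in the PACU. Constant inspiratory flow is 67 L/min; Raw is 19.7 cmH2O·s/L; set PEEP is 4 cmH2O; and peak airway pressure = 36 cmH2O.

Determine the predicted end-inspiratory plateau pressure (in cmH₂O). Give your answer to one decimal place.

Flow: 67 L/min ÷ 60 = 1.1167 L/s.
Pplat = PIP − Raw × flow = 36 − 19.7 × 1.1167 = 36 − 21.999 = 14.001 cmH2O.

14.0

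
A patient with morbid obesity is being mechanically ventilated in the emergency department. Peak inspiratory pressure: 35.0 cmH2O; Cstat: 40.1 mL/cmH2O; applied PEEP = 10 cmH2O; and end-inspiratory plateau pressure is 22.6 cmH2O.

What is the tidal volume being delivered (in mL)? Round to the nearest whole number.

Vt = Cstat × (Pplat − PEEP) = 40.1 × (22.6 − 10) = 40.1 × 12.6 = 505.26 mL.

505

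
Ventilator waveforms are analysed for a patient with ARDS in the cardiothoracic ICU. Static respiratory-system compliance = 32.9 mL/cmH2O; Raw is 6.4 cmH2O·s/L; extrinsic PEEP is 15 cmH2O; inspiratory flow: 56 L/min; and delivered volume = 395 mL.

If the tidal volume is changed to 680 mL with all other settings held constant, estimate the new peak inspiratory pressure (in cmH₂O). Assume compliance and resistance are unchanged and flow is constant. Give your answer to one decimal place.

41.6

Flow: 56 L/min ÷ 60 = 0.9333 L/s.
PIP = Vt/C + R·V̇ + PEEP (constant-flow equation of motion).
Only the elastic term changes: ΔPIP = ΔVt / C = (680 − 395) / 32.9 = 8.663 cmH2O.
Original PIP = 395/32.9 + 6.4×0.9333 + 15 = 32.979 cmH2O; new PIP = 32.979 + (8.663) = 41.642 cmH2O.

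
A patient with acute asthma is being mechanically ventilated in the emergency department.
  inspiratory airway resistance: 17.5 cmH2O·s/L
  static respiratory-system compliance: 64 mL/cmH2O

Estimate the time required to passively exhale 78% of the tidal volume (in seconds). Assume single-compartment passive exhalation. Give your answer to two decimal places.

τ = R × C = 17.5 × 64 mL/cmH2O = 17.5 × 0.064 L/cmH2O = 1.12 s.
Exhaled fraction f = 1 − e^(−t/τ) → t = −τ·ln(1 − f) = −1.12·ln(0.22) = 1.696 s.

1.70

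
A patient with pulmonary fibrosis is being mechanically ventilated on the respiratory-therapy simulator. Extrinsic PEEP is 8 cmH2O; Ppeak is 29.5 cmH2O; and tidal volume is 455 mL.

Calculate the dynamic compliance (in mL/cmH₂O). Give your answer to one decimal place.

21.2

Dynamic compliance = Vt / (PIP − PEEP) = 455 / (29.5 − 8) = 455 / 21.5 = 21.163 mL/cmH2O.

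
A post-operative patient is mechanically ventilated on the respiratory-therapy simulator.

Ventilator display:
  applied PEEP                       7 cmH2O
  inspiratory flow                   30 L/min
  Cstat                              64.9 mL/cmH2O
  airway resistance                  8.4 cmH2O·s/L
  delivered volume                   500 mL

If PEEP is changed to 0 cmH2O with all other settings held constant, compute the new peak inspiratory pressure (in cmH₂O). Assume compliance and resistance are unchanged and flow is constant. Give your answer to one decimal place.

Flow: 30 L/min ÷ 60 = 0.5 L/s.
PIP = Vt/C + R·V̇ + PEEP (constant-flow equation of motion).
Only the baseline term changes: ΔPIP = ΔPEEP = 0 − 7 = -7.0 cmH2O.
Original PIP = 500/64.9 + 8.4×0.5 + 7 = 18.904 cmH2O; new PIP = 18.904 + (-7.0) = 11.904 cmH2O.

11.9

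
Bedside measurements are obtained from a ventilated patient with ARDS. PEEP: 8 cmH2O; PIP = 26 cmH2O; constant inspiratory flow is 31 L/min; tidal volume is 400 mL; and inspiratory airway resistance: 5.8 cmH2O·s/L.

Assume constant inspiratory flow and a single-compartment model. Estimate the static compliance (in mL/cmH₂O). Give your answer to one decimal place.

Flow: 31 L/min ÷ 60 = 0.5167 L/s.
Equation of motion (constant flow): PIP = Vt/C + R·V̇ + PEEP.
Vt/C = PIP − R·V̇ − PEEP = 26 − 5.8×0.5167 − 8 = 26 − 2.997 − 8 = 15.003 cmH2O.
C = Vt / 15.003 = 400 / 15.003 = 26.661 mL/cmH2O.

26.7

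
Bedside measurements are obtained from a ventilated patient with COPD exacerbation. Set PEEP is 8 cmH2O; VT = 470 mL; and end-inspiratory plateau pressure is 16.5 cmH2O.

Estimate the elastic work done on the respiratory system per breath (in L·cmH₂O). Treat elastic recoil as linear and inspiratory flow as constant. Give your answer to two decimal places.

Elastic work ≈ ½ × (Pplat − PEEP) × Vt = 0.5 × (16.5 − 8) × 0.470 L = 0.5 × 8.5 × 0.470 = 1.998 L·cmH2O.

2.00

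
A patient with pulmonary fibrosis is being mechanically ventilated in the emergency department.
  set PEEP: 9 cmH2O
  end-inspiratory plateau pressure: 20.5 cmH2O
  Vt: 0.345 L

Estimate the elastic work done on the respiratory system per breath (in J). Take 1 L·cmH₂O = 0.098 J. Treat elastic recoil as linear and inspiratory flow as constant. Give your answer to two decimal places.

Elastic work ≈ ½ × (Pplat − PEEP) × Vt = 0.5 × (20.5 − 9) × 0.345 L = 0.5 × 11.5 × 0.345 = 1.984 L·cmH2O.
× 0.098 J/(L·cmH2O) → 0.1944 J.

0.19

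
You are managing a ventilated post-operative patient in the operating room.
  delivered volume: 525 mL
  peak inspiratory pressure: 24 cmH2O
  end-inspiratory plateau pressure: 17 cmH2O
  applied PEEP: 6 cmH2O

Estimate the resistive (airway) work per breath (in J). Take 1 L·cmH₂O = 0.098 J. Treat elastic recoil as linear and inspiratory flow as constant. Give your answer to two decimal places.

0.36

With constant inspiratory flow the resistive pressure is constant at PIP − Pplat = 24 − 17 = 7.0 cmH2O, so resistive work = 7.0 × 0.525 = 3.675 L·cmH2O.
× 0.098 J/(L·cmH2O) → 0.3602 J.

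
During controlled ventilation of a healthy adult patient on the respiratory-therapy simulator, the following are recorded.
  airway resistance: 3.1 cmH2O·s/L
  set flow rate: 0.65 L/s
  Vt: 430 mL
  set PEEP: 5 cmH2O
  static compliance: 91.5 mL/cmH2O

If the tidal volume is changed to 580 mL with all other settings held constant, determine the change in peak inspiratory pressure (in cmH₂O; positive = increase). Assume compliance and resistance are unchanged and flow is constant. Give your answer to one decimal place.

PIP = Vt/C + R·V̇ + PEEP (constant-flow equation of motion).
Only the elastic term changes: ΔPIP = ΔVt / C = (580 − 430) / 91.5 = 1.639 cmH2O.

1.6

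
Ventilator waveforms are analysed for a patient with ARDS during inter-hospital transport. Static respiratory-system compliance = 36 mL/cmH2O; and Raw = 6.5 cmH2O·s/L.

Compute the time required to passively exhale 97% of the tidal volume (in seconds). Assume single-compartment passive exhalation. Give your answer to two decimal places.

τ = R × C = 6.5 × 36 mL/cmH2O = 6.5 × 0.036 L/cmH2O = 0.234 s.
Exhaled fraction f = 1 − e^(−t/τ) → t = −τ·ln(1 − f) = −0.234·ln(0.03) = 0.8205 s.

0.82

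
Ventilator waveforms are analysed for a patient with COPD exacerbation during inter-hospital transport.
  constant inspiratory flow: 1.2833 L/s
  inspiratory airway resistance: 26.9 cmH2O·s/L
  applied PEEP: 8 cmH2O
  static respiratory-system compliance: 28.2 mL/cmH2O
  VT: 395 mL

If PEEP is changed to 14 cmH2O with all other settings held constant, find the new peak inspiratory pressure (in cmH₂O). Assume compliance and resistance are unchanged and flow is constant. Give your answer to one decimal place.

PIP = Vt/C + R·V̇ + PEEP (constant-flow equation of motion).
Only the baseline term changes: ΔPIP = ΔPEEP = 14 − 8 = 6.0 cmH2O.
Original PIP = 395/28.2 + 26.9×1.2833 + 8 = 56.528 cmH2O; new PIP = 56.528 + (6.0) = 62.528 cmH2O.

62.5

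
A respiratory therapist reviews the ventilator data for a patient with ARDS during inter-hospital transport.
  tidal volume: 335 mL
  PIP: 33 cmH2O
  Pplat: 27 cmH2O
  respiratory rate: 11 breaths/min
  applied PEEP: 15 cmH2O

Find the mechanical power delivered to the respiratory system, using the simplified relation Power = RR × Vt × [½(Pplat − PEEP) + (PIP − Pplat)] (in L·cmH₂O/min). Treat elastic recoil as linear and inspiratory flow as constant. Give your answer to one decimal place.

44.2

Per-breath work = Vt × [½(Pplat−PEEP) + (PIP−Pplat)] = 0.335 × [0.5×12.0 + 6.0] = 0.335 × 12.0 = 4.02 L·cmH2O.
Power = 11 × 4.02 = 44.22 L·cmH2O/min.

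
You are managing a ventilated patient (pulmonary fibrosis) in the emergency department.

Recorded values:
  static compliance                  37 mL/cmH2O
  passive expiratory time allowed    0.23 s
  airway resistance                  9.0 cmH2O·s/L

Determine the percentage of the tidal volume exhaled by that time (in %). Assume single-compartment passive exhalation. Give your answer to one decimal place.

τ = R × C = 9.0 × 37 mL/cmH2O = 9.0 × 0.037 L/cmH2O = 0.333 s.
Passive exhalation: V(t)/V₀ = e^(−t/τ) = e^(−0.23/0.333) = 0.5012.
Fraction exhaled = 1 − 0.5012 = 0.4988 → 49.88%.

49.9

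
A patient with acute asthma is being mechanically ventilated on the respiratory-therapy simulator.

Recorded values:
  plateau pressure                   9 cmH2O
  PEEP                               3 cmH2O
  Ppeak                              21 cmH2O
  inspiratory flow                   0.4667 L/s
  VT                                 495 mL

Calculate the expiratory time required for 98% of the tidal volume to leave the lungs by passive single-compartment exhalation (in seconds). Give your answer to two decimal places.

R = (PIP − Pplat)/V̇ = (21 − 9) / 0.4667 = 12.0/0.4667 = 25.712 cmH2O·s/L.
C = Vt/(Pplat − PEEP) = 495.0 / (9 − 3) = 495.0/6.0 = 82.5 mL/cmH2O.
τ = R × C = 25.712 × 0.0825 L/cmH2O = 2.121 s.
t = −τ·ln(1 − 0.98) = −2.121·ln(0.02) = 8.297 s.

8.30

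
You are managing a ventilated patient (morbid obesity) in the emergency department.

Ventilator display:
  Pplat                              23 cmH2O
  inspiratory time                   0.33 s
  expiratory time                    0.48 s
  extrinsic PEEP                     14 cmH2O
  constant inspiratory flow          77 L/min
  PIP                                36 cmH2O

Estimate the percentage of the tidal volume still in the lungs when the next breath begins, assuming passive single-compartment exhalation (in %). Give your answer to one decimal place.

Flow: 77 L/min ÷ 60 = 1.2833 L/s.
Vt = flow × Ti = 1.2833 L/s × 0.33 s × 1000 mL/L = 423.49 mL.
R = (PIP − Pplat)/V̇ = (36 − 23) / 1.2833 = 13.0/1.2833 = 10.13 cmH2O·s/L.
C = Vt/(Pplat − PEEP) = 423.49 / (23 − 14) = 423.49/9.0 = 47.054 mL/cmH2O.
τ = R × C = 10.13 × 0.04705 L/cmH2O = 0.4766 s.
Fraction remaining at end-expiration = e^(−Te/τ) = e^(−0.48/0.4766) = 0.3653 → 36.53%.

36.5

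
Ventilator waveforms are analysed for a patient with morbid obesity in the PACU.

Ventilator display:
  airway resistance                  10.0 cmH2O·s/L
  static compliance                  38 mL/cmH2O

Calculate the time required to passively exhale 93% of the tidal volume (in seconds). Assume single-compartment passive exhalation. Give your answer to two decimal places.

τ = R × C = 10.0 × 38 mL/cmH2O = 10.0 × 0.038 L/cmH2O = 0.38 s.
Exhaled fraction f = 1 − e^(−t/τ) → t = −τ·ln(1 − f) = −0.38·ln(0.07) = 1.011 s.

1.01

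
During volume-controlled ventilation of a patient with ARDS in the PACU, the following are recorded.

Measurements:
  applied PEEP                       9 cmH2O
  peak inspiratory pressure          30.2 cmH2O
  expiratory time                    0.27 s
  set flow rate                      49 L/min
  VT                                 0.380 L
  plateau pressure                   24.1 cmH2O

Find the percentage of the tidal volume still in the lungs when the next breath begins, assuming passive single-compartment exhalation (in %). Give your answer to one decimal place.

23.8

Flow: 49 L/min ÷ 60 = 0.8167 L/s.
R = (PIP − Pplat)/V̇ = (30.2 − 24.1) / 0.8167 = 6.1/0.8167 = 7.469 cmH2O·s/L.
C = Vt/(Pplat − PEEP) = 380.0 / (24.1 − 9) = 380.0/15.1 = 25.166 mL/cmH2O.
τ = R × C = 7.469 × 0.02517 L/cmH2O = 0.188 s.
Fraction remaining at end-expiration = e^(−Te/τ) = e^(−0.27/0.188) = 0.2378 → 23.78%.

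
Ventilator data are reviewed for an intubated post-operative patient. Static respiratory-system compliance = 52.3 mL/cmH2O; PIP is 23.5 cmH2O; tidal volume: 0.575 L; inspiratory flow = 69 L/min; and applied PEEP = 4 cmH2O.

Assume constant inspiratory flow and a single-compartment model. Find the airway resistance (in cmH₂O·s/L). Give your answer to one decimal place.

Flow: 69 L/min ÷ 60 = 1.15 L/s.
Equation of motion (constant flow): PIP = Vt/C + R·V̇ + PEEP.
R·V̇ = PIP − Vt/C − PEEP = 23.5 − 575/52.3 − 4 = 23.5 − 10.994 − 4 = 8.506 cmH2O.
R = 8.506 / 1.15 = 7.397 cmH2O·s/L.

7.4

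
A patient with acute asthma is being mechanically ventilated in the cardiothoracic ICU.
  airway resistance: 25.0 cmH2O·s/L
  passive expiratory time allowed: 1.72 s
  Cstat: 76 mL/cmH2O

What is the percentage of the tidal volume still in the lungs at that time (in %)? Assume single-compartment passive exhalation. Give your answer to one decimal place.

τ = R × C = 25.0 × 76 mL/cmH2O = 25.0 × 0.076 L/cmH2O = 1.9 s.
Passive exhalation: V(t)/V₀ = e^(−t/τ) = e^(−1.72/1.9) = 0.4044.
Fraction remaining = 0.4044 → 40.44%.

40.4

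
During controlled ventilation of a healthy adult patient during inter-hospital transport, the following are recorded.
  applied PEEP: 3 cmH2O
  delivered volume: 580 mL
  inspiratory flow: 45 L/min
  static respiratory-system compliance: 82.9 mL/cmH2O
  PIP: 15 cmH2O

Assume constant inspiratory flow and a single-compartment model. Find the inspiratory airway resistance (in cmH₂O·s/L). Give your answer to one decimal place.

Flow: 45 L/min ÷ 60 = 0.75 L/s.
Equation of motion (constant flow): PIP = Vt/C + R·V̇ + PEEP.
R·V̇ = PIP − Vt/C − PEEP = 15 − 580/82.9 − 3 = 15 − 6.996 − 3 = 5.004 cmH2O.
R = 5.004 / 0.75 = 6.672 cmH2O·s/L.

6.7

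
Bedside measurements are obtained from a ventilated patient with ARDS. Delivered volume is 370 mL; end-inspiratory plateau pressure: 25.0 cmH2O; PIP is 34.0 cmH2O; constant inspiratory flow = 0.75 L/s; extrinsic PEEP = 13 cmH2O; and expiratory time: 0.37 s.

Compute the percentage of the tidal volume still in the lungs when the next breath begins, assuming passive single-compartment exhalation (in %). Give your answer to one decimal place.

R = (PIP − Pplat)/V̇ = (34.0 − 25.0) / 0.75 = 9.0/0.75 = 12.0 cmH2O·s/L.
C = Vt/(Pplat − PEEP) = 370.0 / (25.0 − 13) = 370.0/12.0 = 30.833 mL/cmH2O.
τ = R × C = 12.0 × 0.03083 L/cmH2O = 0.37 s.
Fraction remaining at end-expiration = e^(−Te/τ) = e^(−0.37/0.37) = 0.3679 → 36.79%.

36.8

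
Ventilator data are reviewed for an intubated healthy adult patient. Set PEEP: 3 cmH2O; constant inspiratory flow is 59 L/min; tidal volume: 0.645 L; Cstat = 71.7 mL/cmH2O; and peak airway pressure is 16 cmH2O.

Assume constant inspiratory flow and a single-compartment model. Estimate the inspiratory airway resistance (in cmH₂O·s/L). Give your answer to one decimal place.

4.1

Flow: 59 L/min ÷ 60 = 0.9833 L/s.
Equation of motion (constant flow): PIP = Vt/C + R·V̇ + PEEP.
R·V̇ = PIP − Vt/C − PEEP = 16 − 645/71.7 − 3 = 16 − 8.996 − 3 = 4.004 cmH2O.
R = 4.004 / 0.9833 = 4.072 cmH2O·s/L.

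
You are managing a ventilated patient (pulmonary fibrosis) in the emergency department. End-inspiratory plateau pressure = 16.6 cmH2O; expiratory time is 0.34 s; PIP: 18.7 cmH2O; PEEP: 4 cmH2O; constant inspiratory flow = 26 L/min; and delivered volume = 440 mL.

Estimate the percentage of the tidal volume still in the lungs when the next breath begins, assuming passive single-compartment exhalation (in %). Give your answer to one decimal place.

Flow: 26 L/min ÷ 60 = 0.4333 L/s.
R = (PIP − Pplat)/V̇ = (18.7 − 16.6) / 0.4333 = 2.1/0.4333 = 4.847 cmH2O·s/L.
C = Vt/(Pplat − PEEP) = 440.0 / (16.6 − 4) = 440.0/12.6 = 34.921 mL/cmH2O.
τ = R × C = 4.847 × 0.03492 L/cmH2O = 0.1693 s.
Fraction remaining at end-expiration = e^(−Te/τ) = e^(−0.34/0.1693) = 0.1342 → 13.42%.

13.4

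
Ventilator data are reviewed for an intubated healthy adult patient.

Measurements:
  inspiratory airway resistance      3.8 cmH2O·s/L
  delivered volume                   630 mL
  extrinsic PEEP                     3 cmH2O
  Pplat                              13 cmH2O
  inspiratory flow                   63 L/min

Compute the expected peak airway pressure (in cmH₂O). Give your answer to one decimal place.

17.0

Flow: 63 L/min ÷ 60 = 1.05 L/s.
PIP = Pplat + Raw × flow = 13 + 3.8 × 1.05 = 13 + 3.99 = 16.99 cmH2O.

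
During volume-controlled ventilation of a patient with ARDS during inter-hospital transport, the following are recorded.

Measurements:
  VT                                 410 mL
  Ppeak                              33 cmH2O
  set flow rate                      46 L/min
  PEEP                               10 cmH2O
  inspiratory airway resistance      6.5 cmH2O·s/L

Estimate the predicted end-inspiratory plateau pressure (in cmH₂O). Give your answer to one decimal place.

Flow: 46 L/min ÷ 60 = 0.7667 L/s.
Pplat = PIP − Raw × flow = 33 − 6.5 × 0.7667 = 33 − 4.984 = 28.016 cmH2O.

28.0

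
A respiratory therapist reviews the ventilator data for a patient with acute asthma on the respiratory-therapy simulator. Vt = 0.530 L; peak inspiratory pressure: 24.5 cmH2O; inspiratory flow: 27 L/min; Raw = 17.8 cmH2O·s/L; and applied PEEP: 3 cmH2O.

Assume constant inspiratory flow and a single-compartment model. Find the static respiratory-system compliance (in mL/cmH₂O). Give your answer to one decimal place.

39.3

Flow: 27 L/min ÷ 60 = 0.45 L/s.
Equation of motion (constant flow): PIP = Vt/C + R·V̇ + PEEP.
Vt/C = PIP − R·V̇ − PEEP = 24.5 − 17.8×0.45 − 3 = 24.5 − 8.01 − 3 = 13.49 cmH2O.
C = Vt / 13.49 = 530 / 13.49 = 39.288 mL/cmH2O.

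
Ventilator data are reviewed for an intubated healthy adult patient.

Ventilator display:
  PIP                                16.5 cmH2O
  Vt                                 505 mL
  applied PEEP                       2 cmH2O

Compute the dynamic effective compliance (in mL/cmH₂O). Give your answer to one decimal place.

34.8

Dynamic compliance = Vt / (PIP − PEEP) = 505 / (16.5 − 2) = 505 / 14.5 = 34.828 mL/cmH2O.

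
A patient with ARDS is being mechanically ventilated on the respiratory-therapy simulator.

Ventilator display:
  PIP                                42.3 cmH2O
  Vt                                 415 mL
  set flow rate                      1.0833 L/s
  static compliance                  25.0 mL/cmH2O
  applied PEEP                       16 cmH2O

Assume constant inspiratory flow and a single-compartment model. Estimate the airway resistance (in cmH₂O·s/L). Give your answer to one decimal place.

9.0

Equation of motion (constant flow): PIP = Vt/C + R·V̇ + PEEP.
R·V̇ = PIP − Vt/C − PEEP = 42.3 − 415/25.0 − 16 = 42.3 − 16.6 − 16 = 9.7 cmH2O.
R = 9.7 / 1.0833 = 8.954 cmH2O·s/L.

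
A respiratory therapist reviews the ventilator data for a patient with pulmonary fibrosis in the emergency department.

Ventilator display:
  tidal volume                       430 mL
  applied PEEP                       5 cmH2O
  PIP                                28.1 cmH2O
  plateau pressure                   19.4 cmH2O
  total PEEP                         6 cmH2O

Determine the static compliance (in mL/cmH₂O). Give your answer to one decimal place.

32.1

End-expiratory occlusion gives total PEEP = 6 cmH2O (intrinsic PEEP = 6 − 5 = 1). Use total PEEP for the elastic gradient.
Cstat = Vt / (Pplat − PEEPtotal) = 430 / (19.4 − 6) = 430 / 13.4 = 32.09 mL/cmH2O.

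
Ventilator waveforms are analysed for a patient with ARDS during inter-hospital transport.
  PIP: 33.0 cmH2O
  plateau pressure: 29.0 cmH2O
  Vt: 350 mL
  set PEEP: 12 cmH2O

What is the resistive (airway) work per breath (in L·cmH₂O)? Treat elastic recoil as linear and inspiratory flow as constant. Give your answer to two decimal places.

With constant inspiratory flow the resistive pressure is constant at PIP − Pplat = 33.0 − 29.0 = 4.0 cmH2O, so resistive work = 4.0 × 0.350 = 1.4 L·cmH2O.

1.40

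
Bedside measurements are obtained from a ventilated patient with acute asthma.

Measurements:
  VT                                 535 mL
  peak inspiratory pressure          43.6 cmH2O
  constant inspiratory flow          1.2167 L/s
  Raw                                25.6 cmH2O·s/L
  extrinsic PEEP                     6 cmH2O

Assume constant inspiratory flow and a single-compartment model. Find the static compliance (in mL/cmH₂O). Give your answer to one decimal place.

Equation of motion (constant flow): PIP = Vt/C + R·V̇ + PEEP.
Vt/C = PIP − R·V̇ − PEEP = 43.6 − 25.6×1.2167 − 6 = 43.6 − 31.148 − 6 = 6.452 cmH2O.
C = Vt / 6.452 = 535 / 6.452 = 82.92 mL/cmH2O.

82.9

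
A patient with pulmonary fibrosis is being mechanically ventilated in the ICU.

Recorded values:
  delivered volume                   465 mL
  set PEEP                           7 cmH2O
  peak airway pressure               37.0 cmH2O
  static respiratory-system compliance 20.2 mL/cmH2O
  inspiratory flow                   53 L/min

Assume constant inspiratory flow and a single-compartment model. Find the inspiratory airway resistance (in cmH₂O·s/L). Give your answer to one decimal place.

7.9

Flow: 53 L/min ÷ 60 = 0.8833 L/s.
Equation of motion (constant flow): PIP = Vt/C + R·V̇ + PEEP.
R·V̇ = PIP − Vt/C − PEEP = 37.0 − 465/20.2 − 7 = 37.0 − 23.02 − 7 = 6.98 cmH2O.
R = 6.98 / 0.8833 = 7.902 cmH2O·s/L.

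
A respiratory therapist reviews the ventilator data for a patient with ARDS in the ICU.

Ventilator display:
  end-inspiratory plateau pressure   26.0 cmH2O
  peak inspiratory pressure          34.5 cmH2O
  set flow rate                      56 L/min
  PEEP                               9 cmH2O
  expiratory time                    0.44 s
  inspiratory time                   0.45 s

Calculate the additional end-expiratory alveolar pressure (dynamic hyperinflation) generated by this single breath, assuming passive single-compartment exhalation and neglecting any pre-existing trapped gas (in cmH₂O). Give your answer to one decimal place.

2.4

Flow: 56 L/min ÷ 60 = 0.9333 L/s.
Vt = flow × Ti = 0.9333 L/s × 0.45 s × 1000 mL/L = 419.99 mL.
R = (PIP − Pplat)/V̇ = (34.5 − 26.0) / 0.9333 = 8.5/0.9333 = 9.107 cmH2O·s/L.
C = Vt/(Pplat − PEEP) = 419.99 / (26.0 − 9) = 419.99/17.0 = 24.705 mL/cmH2O.
τ = R × C = 9.107 × 0.02471 L/cmH2O = 0.225 s.
Fraction remaining = e^(−Te/τ) = e^(−0.44/0.225) = 0.1415; trapped volume = 419.99 × 0.1415 = 59.429 mL.
Additional alveolar pressure from trapping ≈ V_trapped / C = 59.429 / 24.705 = 2.406 cmH2O.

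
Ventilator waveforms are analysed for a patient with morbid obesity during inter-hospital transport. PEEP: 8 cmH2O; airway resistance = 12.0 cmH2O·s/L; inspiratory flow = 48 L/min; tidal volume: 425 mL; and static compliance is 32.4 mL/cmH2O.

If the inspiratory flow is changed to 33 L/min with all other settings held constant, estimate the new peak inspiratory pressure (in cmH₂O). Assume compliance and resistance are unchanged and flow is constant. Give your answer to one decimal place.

Flow: 48 L/min ÷ 60 = 0.8 L/s.
New flow: 33 L/min ÷ 60 = 0.55 L/s.
PIP = Vt/C + R·V̇ + PEEP (constant-flow equation of motion).
Only the resistive term changes: ΔPIP = R × ΔV̇ = 12.0 × (0.55 − 0.8) = 12.0 × -0.25 = -3.0 cmH2O.
Original PIP = 425/32.4 + 12.0×0.8 + 8 = 30.717 cmH2O; new PIP = 30.717 + (-3.0) = 27.717 cmH2O.

27.7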